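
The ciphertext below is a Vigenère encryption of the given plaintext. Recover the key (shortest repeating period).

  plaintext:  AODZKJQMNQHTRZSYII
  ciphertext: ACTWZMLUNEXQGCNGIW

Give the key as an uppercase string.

  i= 0: A-A =  0 → A
  i= 1: C-O = 14 → O
  i= 2: T-D = 16 → Q
  i= 3: W-Z = 23 → X
  i= 4: Z-K = 15 → P
  i= 5: M-J =  3 → D
  i= 6: L-Q = 21 → V
  i= 7: U-M =  8 → I
  i= 8: N-N =  0 → A
  i= 9: E-Q = 14 → O
  i=10: X-H = 16 → Q
  i=11: Q-T = 23 → X
  i=12: G-R = 15 → P
  i=13: C-Z =  3 → D
  i=14: N-S = 21 → V
  i=15: G-Y =  8 → I
  i=16: I-I =  0 → A
  i=17: W-I = 14 → O
  shifts repeat with period 8: AOQXPDVI

AOQXPDVI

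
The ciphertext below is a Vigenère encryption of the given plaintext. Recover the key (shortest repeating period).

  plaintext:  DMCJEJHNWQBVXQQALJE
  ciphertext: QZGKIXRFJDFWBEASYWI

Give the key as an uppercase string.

NNEBEOKS

  i= 0: Q-D = 13 → N
  i= 1: Z-M = 13 → N
  i= 2: G-C =  4 → E
  i= 3: K-J =  1 → B
  i= 4: I-E =  4 → E
  i= 5: X-J = 14 → O
  i= 6: R-H = 10 → K
  i= 7: F-N = 18 → S
  i= 8: J-W = 13 → N
  i= 9: D-Q = 13 → N
  i=10: F-B =  4 → E
  i=11: W-V =  1 → B
  i=12: B-X =  4 → E
  i=13: E-Q = 14 → O
  i=14: A-Q = 10 → K
  i=15: S-A = 18 → S
  i=16: Y-L = 13 → N
  i=17: W-J = 13 → N
  i=18: I-E =  4 → E
  shifts repeat with period 8: NNEBEOKS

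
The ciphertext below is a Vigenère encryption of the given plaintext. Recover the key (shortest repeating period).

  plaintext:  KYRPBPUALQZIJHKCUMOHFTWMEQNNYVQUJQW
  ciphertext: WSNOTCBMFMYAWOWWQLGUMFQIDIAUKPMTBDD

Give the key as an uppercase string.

  i= 0: W-K = 12 → M
  i= 1: S-Y = 20 → U
  i= 2: N-R = 22 → W
  i= 3: O-P = 25 → Z
  i= 4: T-B = 18 → S
  i= 5: C-P = 13 → N
  i= 6: B-U =  7 → H
  i= 7: M-A = 12 → M
  i= 8: F-L = 20 → U
  i= 9: M-Q = 22 → W
  i=10: Y-Z = 25 → Z
  i=11: A-I = 18 → S
  i=12: W-J = 13 → N
  i=13: O-H =  7 → H
  i=14: W-K = 12 → M
  i=15: W-C = 20 → U
  i=16: Q-U = 22 → W
  i=17: L-M = 25 → Z
  i=18: G-O = 18 → S
  i=19: U-H = 13 → N
  i=20: M-F =  7 → H
  i=21: F-T = 12 → M
  i=22: Q-W = 20 → U
  i=23: I-M = 22 → W
  i=24: D-E = 25 → Z
  i=25: I-Q = 18 → S
  i=26: A-N = 13 → N
  i=27: U-N =  7 → H
  i=28: K-Y = 12 → M
  i=29: P-V = 20 → U
  i=30: M-Q = 22 → W
  i=31: T-U = 25 → Z
  i=32: B-J = 18 → S
  i=33: D-Q = 13 → N
  i=34: D-W =  7 → H
  shifts repeat with period 7: MUWZSNH

MUWZSNH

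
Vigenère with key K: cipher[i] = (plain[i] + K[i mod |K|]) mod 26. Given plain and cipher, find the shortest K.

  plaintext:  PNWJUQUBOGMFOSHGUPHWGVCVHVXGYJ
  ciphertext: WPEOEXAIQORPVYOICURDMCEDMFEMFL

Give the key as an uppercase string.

HCIFKHG

  i= 0: W-P =  7 → H
  i= 1: P-N =  2 → C
  i= 2: E-W =  8 → I
  i= 3: O-J =  5 → F
  i= 4: E-U = 10 → K
  i= 5: X-Q =  7 → H
  i= 6: A-U =  6 → G
  i= 7: I-B =  7 → H
  i= 8: Q-O =  2 → C
  i= 9: O-G =  8 → I
  i=10: R-M =  5 → F
  i=11: P-F = 10 → K
  i=12: V-O =  7 → H
  i=13: Y-S =  6 → G
  i=14: O-H =  7 → H
  i=15: I-G =  2 → C
  i=16: C-U =  8 → I
  i=17: U-P =  5 → F
  i=18: R-H = 10 → K
  i=19: D-W =  7 → H
  i=20: M-G =  6 → G
  i=21: C-V =  7 → H
  i=22: E-C =  2 → C
  i=23: D-V =  8 → I
  i=24: M-H =  5 → F
  i=25: F-V = 10 → K
  i=26: E-X =  7 → H
  i=27: M-G =  6 → G
  i=28: F-Y =  7 → H
  i=29: L-J =  2 → C
  shifts repeat with period 7: HCIFKHG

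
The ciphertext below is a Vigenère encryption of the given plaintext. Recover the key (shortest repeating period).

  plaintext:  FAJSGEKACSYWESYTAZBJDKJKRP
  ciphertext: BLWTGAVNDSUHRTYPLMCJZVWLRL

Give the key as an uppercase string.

  i= 0: B-F = 22 → W
  i= 1: L-A = 11 → L
  i= 2: W-J = 13 → N
  i= 3: T-S =  1 → B
  i= 4: G-G =  0 → A
  i= 5: A-E = 22 → W
  i= 6: V-K = 11 → L
  i= 7: N-A = 13 → N
  i= 8: D-C =  1 → B
  i= 9: S-S =  0 → A
  i=10: U-Y = 22 → W
  i=11: H-W = 11 → L
  i=12: R-E = 13 → N
  i=13: T-S =  1 → B
  i=14: Y-Y =  0 → A
  i=15: P-T = 22 → W
  i=16: L-A = 11 → L
  i=17: M-Z = 13 → N
  i=18: C-B =  1 → B
  i=19: J-J =  0 → A
  i=20: Z-D = 22 → W
  i=21: V-K = 11 → L
  i=22: W-J = 13 → N
  i=23: L-K =  1 → B
  i=24: R-R =  0 → A
  i=25: L-P = 22 → W
  shifts repeat with period 5: WLNBA

WLNBA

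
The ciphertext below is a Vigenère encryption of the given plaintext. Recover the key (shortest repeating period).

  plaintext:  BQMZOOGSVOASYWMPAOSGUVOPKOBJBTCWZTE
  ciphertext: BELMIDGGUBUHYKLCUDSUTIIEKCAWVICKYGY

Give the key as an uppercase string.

AOZNUP

  i= 0: B-B =  0 → A
  i= 1: E-Q = 14 → O
  i= 2: L-M = 25 → Z
  i= 3: M-Z = 13 → N
  i= 4: I-O = 20 → U
  i= 5: D-O = 15 → P
  i= 6: G-G =  0 → A
  i= 7: G-S = 14 → O
  i= 8: U-V = 25 → Z
  i= 9: B-O = 13 → N
  i=10: U-A = 20 → U
  i=11: H-S = 15 → P
  i=12: Y-Y =  0 → A
  i=13: K-W = 14 → O
  i=14: L-M = 25 → Z
  i=15: C-P = 13 → N
  i=16: U-A = 20 → U
  i=17: D-O = 15 → P
  i=18: S-S =  0 → A
  i=19: U-G = 14 → O
  i=20: T-U = 25 → Z
  i=21: I-V = 13 → N
  i=22: I-O = 20 → U
  i=23: E-P = 15 → P
  i=24: K-K =  0 → A
  i=25: C-O = 14 → O
  i=26: A-B = 25 → Z
  i=27: W-J = 13 → N
  i=28: V-B = 20 → U
  i=29: I-T = 15 → P
  i=30: C-C =  0 → A
  i=31: K-W = 14 → O
  i=32: Y-Z = 25 → Z
  i=33: G-T = 13 → N
  i=34: Y-E = 20 → U
  shifts repeat with period 6: AOZNUP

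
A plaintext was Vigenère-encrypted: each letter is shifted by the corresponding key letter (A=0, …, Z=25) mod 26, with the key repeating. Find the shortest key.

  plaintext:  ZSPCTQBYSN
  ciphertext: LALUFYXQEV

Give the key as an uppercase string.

MIWS

  i= 0: L-Z = 12 → M
  i= 1: A-S =  8 → I
  i= 2: L-P = 22 → W
  i= 3: U-C = 18 → S
  i= 4: F-T = 12 → M
  i= 5: Y-Q =  8 → I
  i= 6: X-B = 22 → W
  i= 7: Q-Y = 18 → S
  i= 8: E-S = 12 → M
  i= 9: V-N =  8 → I
  shifts repeat with period 4: MIWS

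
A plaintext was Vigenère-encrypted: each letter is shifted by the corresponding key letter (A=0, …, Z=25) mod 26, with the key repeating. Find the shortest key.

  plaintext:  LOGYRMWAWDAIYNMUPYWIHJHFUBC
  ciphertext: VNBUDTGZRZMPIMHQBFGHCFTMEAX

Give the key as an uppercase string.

  i= 0: V-L = 10 → K
  i= 1: N-O = 25 → Z
  i= 2: B-G = 21 → V
  i= 3: U-Y = 22 → W
  i= 4: D-R = 12 → M
  i= 5: T-M =  7 → H
  i= 6: G-W = 10 → K
  i= 7: Z-A = 25 → Z
  i= 8: R-W = 21 → V
  i= 9: Z-D = 22 → W
  i=10: M-A = 12 → M
  i=11: P-I =  7 → H
  i=12: I-Y = 10 → K
  i=13: M-N = 25 → Z
  i=14: H-M = 21 → V
  i=15: Q-U = 22 → W
  i=16: B-P = 12 → M
  i=17: F-Y =  7 → H
  i=18: G-W = 10 → K
  i=19: H-I = 25 → Z
  i=20: C-H = 21 → V
  i=21: F-J = 22 → W
  i=22: T-H = 12 → M
  i=23: M-F =  7 → H
  i=24: E-U = 10 → K
  i=25: A-B = 25 → Z
  i=26: X-C = 21 → V
  shifts repeat with period 6: KZVWMH

KZVWMH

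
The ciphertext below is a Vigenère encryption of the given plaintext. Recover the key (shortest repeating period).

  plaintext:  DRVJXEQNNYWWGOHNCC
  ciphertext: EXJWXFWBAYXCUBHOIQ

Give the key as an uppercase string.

  i= 0: E-D =  1 → B
  i= 1: X-R =  6 → G
  i= 2: J-V = 14 → O
  i= 3: W-J = 13 → N
  i= 4: X-X =  0 → A
  i= 5: F-E =  1 → B
  i= 6: W-Q =  6 → G
  i= 7: B-N = 14 → O
  i= 8: A-N = 13 → N
  i= 9: Y-Y =  0 → A
  i=10: X-W =  1 → B
  i=11: C-W =  6 → G
  i=12: U-G = 14 → O
  i=13: B-O = 13 → N
  i=14: H-H =  0 → A
  i=15: O-N =  1 → B
  i=16: I-C =  6 → G
  i=17: Q-C = 14 → O
  shifts repeat with period 5: BGONA

BGONA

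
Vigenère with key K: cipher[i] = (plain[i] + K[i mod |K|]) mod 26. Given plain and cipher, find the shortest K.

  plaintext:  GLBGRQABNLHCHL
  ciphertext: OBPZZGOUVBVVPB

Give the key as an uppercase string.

  i= 0: O-G =  8 → I
  i= 1: B-L = 16 → Q
  i= 2: P-B = 14 → O
  i= 3: Z-G = 19 → T
  i= 4: Z-R =  8 → I
  i= 5: G-Q = 16 → Q
  i= 6: O-A = 14 → O
  i= 7: U-B = 19 → T
  i= 8: V-N =  8 → I
  i= 9: B-L = 16 → Q
  i=10: V-H = 14 → O
  i=11: V-C = 19 → T
  i=12: P-H =  8 → I
  i=13: B-L = 16 → Q
  shifts repeat with period 4: IQOT

IQOT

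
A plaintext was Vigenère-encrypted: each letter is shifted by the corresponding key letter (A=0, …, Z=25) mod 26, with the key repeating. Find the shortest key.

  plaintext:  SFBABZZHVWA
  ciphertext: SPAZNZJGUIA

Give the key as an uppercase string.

AKZZM

  i= 0: S-S =  0 → A
  i= 1: P-F = 10 → K
  i= 2: A-B = 25 → Z
  i= 3: Z-A = 25 → Z
  i= 4: N-B = 12 → M
  i= 5: Z-Z =  0 → A
  i= 6: J-Z = 10 → K
  i= 7: G-H = 25 → Z
  i= 8: U-V = 25 → Z
  i= 9: I-W = 12 → M
  i=10: A-A =  0 → A
  shifts repeat with period 5: AKZZM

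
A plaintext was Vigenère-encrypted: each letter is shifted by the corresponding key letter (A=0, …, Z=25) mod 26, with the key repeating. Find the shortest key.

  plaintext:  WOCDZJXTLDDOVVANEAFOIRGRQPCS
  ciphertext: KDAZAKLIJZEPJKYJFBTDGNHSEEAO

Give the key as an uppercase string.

OPYWBB

  i= 0: K-W = 14 → O
  i= 1: D-O = 15 → P
  i= 2: A-C = 24 → Y
  i= 3: Z-D = 22 → W
  i= 4: A-Z =  1 → B
  i= 5: K-J =  1 → B
  i= 6: L-X = 14 → O
  i= 7: I-T = 15 → P
  i= 8: J-L = 24 → Y
  i= 9: Z-D = 22 → W
  i=10: E-D =  1 → B
  i=11: P-O =  1 → B
  i=12: J-V = 14 → O
  i=13: K-V = 15 → P
  i=14: Y-A = 24 → Y
  i=15: J-N = 22 → W
  i=16: F-E =  1 → B
  i=17: B-A =  1 → B
  i=18: T-F = 14 → O
  i=19: D-O = 15 → P
  i=20: G-I = 24 → Y
  i=21: N-R = 22 → W
  i=22: H-G =  1 → B
  i=23: S-R =  1 → B
  i=24: E-Q = 14 → O
  i=25: E-P = 15 → P
  i=26: A-C = 24 → Y
  i=27: O-S = 22 → W
  shifts repeat with period 6: OPYWBB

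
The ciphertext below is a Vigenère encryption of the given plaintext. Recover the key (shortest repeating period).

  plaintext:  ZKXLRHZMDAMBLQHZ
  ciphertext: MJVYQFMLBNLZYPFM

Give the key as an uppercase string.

NZY

  i= 0: M-Z = 13 → N
  i= 1: J-K = 25 → Z
  i= 2: V-X = 24 → Y
  i= 3: Y-L = 13 → N
  i= 4: Q-R = 25 → Z
  i= 5: F-H = 24 → Y
  i= 6: M-Z = 13 → N
  i= 7: L-M = 25 → Z
  i= 8: B-D = 24 → Y
  i= 9: N-A = 13 → N
  i=10: L-M = 25 → Z
  i=11: Z-B = 24 → Y
  i=12: Y-L = 13 → N
  i=13: P-Q = 25 → Z
  i=14: F-H = 24 → Y
  i=15: M-Z = 13 → N
  shifts repeat with period 3: NZY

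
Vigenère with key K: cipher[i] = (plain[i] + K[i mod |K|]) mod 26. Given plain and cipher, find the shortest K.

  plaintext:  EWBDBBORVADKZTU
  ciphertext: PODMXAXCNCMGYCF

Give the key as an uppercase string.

LSCJWZJ

  i= 0: P-E = 11 → L
  i= 1: O-W = 18 → S
  i= 2: D-B =  2 → C
  i= 3: M-D =  9 → J
  i= 4: X-B = 22 → W
  i= 5: A-B = 25 → Z
  i= 6: X-O =  9 → J
  i= 7: C-R = 11 → L
  i= 8: N-V = 18 → S
  i= 9: C-A =  2 → C
  i=10: M-D =  9 → J
  i=11: G-K = 22 → W
  i=12: Y-Z = 25 → Z
  i=13: C-T =  9 → J
  i=14: F-U = 11 → L
  shifts repeat with period 7: LSCJWZJ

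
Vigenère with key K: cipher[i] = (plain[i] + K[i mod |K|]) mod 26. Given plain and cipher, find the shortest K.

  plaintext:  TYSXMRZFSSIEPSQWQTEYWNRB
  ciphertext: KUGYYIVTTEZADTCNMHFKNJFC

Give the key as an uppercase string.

  i= 0: K-T = 17 → R
  i= 1: U-Y = 22 → W
  i= 2: G-S = 14 → O
  i= 3: Y-X =  1 → B
  i= 4: Y-M = 12 → M
  i= 5: I-R = 17 → R
  i= 6: V-Z = 22 → W
  i= 7: T-F = 14 → O
  i= 8: T-S =  1 → B
  i= 9: E-S = 12 → M
  i=10: Z-I = 17 → R
  i=11: A-E = 22 → W
  i=12: D-P = 14 → O
  i=13: T-S =  1 → B
  i=14: C-Q = 12 → M
  i=15: N-W = 17 → R
  i=16: M-Q = 22 → W
  i=17: H-T = 14 → O
  i=18: F-E =  1 → B
  i=19: K-Y = 12 → M
  i=20: N-W = 17 → R
  i=21: J-N = 22 → W
  i=22: F-R = 14 → O
  i=23: C-B =  1 → B
  shifts repeat with period 5: RWOBM

RWOBM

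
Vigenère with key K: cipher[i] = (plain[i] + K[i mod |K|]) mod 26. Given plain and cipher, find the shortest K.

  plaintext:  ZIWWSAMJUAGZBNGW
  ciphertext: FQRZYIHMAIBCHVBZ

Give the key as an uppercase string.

GIVD

  i= 0: F-Z =  6 → G
  i= 1: Q-I =  8 → I
  i= 2: R-W = 21 → V
  i= 3: Z-W =  3 → D
  i= 4: Y-S =  6 → G
  i= 5: I-A =  8 → I
  i= 6: H-M = 21 → V
  i= 7: M-J =  3 → D
  i= 8: A-U =  6 → G
  i= 9: I-A =  8 → I
  i=10: B-G = 21 → V
  i=11: C-Z =  3 → D
  i=12: H-B =  6 → G
  i=13: V-N =  8 → I
  i=14: B-G = 21 → V
  i=15: Z-W =  3 → D
  shifts repeat with period 4: GIVD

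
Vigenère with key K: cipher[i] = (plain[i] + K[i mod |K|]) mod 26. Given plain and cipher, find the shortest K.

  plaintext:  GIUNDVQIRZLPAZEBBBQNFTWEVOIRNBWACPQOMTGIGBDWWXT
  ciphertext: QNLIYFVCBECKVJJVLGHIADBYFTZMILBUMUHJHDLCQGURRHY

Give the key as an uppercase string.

  i= 0: Q-G = 10 → K
  i= 1: N-I =  5 → F
  i= 2: L-U = 17 → R
  i= 3: I-N = 21 → V
  i= 4: Y-D = 21 → V
  i= 5: F-V = 10 → K
  i= 6: V-Q =  5 → F
  i= 7: C-I = 20 → U
  i= 8: B-R = 10 → K
  i= 9: E-Z =  5 → F
  i=10: C-L = 17 → R
  i=11: K-P = 21 → V
  i=12: V-A = 21 → V
  i=13: J-Z = 10 → K
  i=14: J-E =  5 → F
  i=15: V-B = 20 → U
  i=16: L-B = 10 → K
  i=17: G-B =  5 → F
  i=18: H-Q = 17 → R
  i=19: I-N = 21 → V
  i=20: A-F = 21 → V
  i=21: D-T = 10 → K
  i=22: B-W =  5 → F
  i=23: Y-E = 20 → U
  i=24: F-V = 10 → K
  i=25: T-O =  5 → F
  i=26: Z-I = 17 → R
  i=27: M-R = 21 → V
  i=28: I-N = 21 → V
  i=29: L-B = 10 → K
  i=30: B-W =  5 → F
  i=31: U-A = 20 → U
  i=32: M-C = 10 → K
  i=33: U-P =  5 → F
  i=34: H-Q = 17 → R
  i=35: J-O = 21 → V
  i=36: H-M = 21 → V
  i=37: D-T = 10 → K
  i=38: L-G =  5 → F
  i=39: C-I = 20 → U
  i=40: Q-G = 10 → K
  i=41: G-B =  5 → F
  i=42: U-D = 17 → R
  i=43: R-W = 21 → V
  i=44: R-W = 21 → V
  i=45: H-X = 10 → K
  i=46: Y-T =  5 → F
  shifts repeat with period 8: KFRVVKFU

KFRVVKFU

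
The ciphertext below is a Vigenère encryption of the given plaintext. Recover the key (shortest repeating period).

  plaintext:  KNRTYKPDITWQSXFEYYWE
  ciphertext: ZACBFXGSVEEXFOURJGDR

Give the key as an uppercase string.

  i= 0: Z-K = 15 → P
  i= 1: A-N = 13 → N
  i= 2: C-R = 11 → L
  i= 3: B-T =  8 → I
  i= 4: F-Y =  7 → H
  i= 5: X-K = 13 → N
  i= 6: G-P = 17 → R
  i= 7: S-D = 15 → P
  i= 8: V-I = 13 → N
  i= 9: E-T = 11 → L
  i=10: E-W =  8 → I
  i=11: X-Q =  7 → H
  i=12: F-S = 13 → N
  i=13: O-X = 17 → R
  i=14: U-F = 15 → P
  i=15: R-E = 13 → N
  i=16: J-Y = 11 → L
  i=17: G-Y =  8 → I
  i=18: D-W =  7 → H
  i=19: R-E = 13 → N
  shifts repeat with period 7: PNLIHNR

PNLIHNR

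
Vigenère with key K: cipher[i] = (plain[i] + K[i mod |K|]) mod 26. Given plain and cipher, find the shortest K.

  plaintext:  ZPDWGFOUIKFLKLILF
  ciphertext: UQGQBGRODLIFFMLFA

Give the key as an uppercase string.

VBDU

  i= 0: U-Z = 21 → V
  i= 1: Q-P =  1 → B
  i= 2: G-D =  3 → D
  i= 3: Q-W = 20 → U
  i= 4: B-G = 21 → V
  i= 5: G-F =  1 → B
  i= 6: R-O =  3 → D
  i= 7: O-U = 20 → U
  i= 8: D-I = 21 → V
  i= 9: L-K =  1 → B
  i=10: I-F =  3 → D
  i=11: F-L = 20 → U
  i=12: F-K = 21 → V
  i=13: M-L =  1 → B
  i=14: L-I =  3 → D
  i=15: F-L = 20 → U
  i=16: A-F = 21 → V
  shifts repeat with period 4: VBDU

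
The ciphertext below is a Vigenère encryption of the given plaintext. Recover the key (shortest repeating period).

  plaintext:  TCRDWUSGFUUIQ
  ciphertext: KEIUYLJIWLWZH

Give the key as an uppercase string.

RCR

  i= 0: K-T = 17 → R
  i= 1: E-C =  2 → C
  i= 2: I-R = 17 → R
  i= 3: U-D = 17 → R
  i= 4: Y-W =  2 → C
  i= 5: L-U = 17 → R
  i= 6: J-S = 17 → R
  i= 7: I-G =  2 → C
  i= 8: W-F = 17 → R
  i= 9: L-U = 17 → R
  i=10: W-U =  2 → C
  i=11: Z-I = 17 → R
  i=12: H-Q = 17 → R
  shifts repeat with period 3: RCR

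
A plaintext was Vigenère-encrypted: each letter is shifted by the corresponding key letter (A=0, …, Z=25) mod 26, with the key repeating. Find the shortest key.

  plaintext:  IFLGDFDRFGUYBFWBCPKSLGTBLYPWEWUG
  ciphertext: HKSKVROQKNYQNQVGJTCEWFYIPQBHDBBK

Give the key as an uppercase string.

  i= 0: H-I = 25 → Z
  i= 1: K-F =  5 → F
  i= 2: S-L =  7 → H
  i= 3: K-G =  4 → E
  i= 4: V-D = 18 → S
  i= 5: R-F = 12 → M
  i= 6: O-D = 11 → L
  i= 7: Q-R = 25 → Z
  i= 8: K-F =  5 → F
  i= 9: N-G =  7 → H
  i=10: Y-U =  4 → E
  i=11: Q-Y = 18 → S
  i=12: N-B = 12 → M
  i=13: Q-F = 11 → L
  i=14: V-W = 25 → Z
  i=15: G-B =  5 → F
  i=16: J-C =  7 → H
  i=17: T-P =  4 → E
  i=18: C-K = 18 → S
  i=19: E-S = 12 → M
  i=20: W-L = 11 → L
  i=21: F-G = 25 → Z
  i=22: Y-T =  5 → F
  i=23: I-B =  7 → H
  i=24: P-L =  4 → E
  i=25: Q-Y = 18 → S
  i=26: B-P = 12 → M
  i=27: H-W = 11 → L
  i=28: D-E = 25 → Z
  i=29: B-W =  5 → F
  i=30: B-U =  7 → H
  i=31: K-G =  4 → E
  shifts repeat with period 7: ZFHESML

ZFHESML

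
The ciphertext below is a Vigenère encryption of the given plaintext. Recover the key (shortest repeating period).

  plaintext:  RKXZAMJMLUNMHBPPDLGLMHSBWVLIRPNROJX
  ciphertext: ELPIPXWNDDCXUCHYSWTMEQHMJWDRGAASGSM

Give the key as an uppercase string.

  i= 0: E-R = 13 → N
  i= 1: L-K =  1 → B
  i= 2: P-X = 18 → S
  i= 3: I-Z =  9 → J
  i= 4: P-A = 15 → P
  i= 5: X-M = 11 → L
  i= 6: W-J = 13 → N
  i= 7: N-M =  1 → B
  i= 8: D-L = 18 → S
  i= 9: D-U =  9 → J
  i=10: C-N = 15 → P
  i=11: X-M = 11 → L
  i=12: U-H = 13 → N
  i=13: C-B =  1 → B
  i=14: H-P = 18 → S
  i=15: Y-P =  9 → J
  i=16: S-D = 15 → P
  i=17: W-L = 11 → L
  i=18: T-G = 13 → N
  i=19: M-L =  1 → B
  i=20: E-M = 18 → S
  i=21: Q-H =  9 → J
  i=22: H-S = 15 → P
  i=23: M-B = 11 → L
  i=24: J-W = 13 → N
  i=25: W-V =  1 → B
  i=26: D-L = 18 → S
  i=27: R-I =  9 → J
  i=28: G-R = 15 → P
  i=29: A-P = 11 → L
  i=30: A-N = 13 → N
  i=31: S-R =  1 → B
  i=32: G-O = 18 → S
  i=33: S-J =  9 → J
  i=34: M-X = 15 → P
  shifts repeat with period 6: NBSJPL

NBSJPL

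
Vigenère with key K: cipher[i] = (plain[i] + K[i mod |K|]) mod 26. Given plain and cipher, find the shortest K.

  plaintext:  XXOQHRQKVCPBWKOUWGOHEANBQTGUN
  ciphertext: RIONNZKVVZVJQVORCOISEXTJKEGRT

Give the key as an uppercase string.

ULAXGI

  i= 0: R-X = 20 → U
  i= 1: I-X = 11 → L
  i= 2: O-O =  0 → A
  i= 3: N-Q = 23 → X
  i= 4: N-H =  6 → G
  i= 5: Z-R =  8 → I
  i= 6: K-Q = 20 → U
  i= 7: V-K = 11 → L
  i= 8: V-V =  0 → A
  i= 9: Z-C = 23 → X
  i=10: V-P =  6 → G
  i=11: J-B =  8 → I
  i=12: Q-W = 20 → U
  i=13: V-K = 11 → L
  i=14: O-O =  0 → A
  i=15: R-U = 23 → X
  i=16: C-W =  6 → G
  i=17: O-G =  8 → I
  i=18: I-O = 20 → U
  i=19: S-H = 11 → L
  i=20: E-E =  0 → A
  i=21: X-A = 23 → X
  i=22: T-N =  6 → G
  i=23: J-B =  8 → I
  i=24: K-Q = 20 → U
  i=25: E-T = 11 → L
  i=26: G-G =  0 → A
  i=27: R-U = 23 → X
  i=28: T-N =  6 → G
  shifts repeat with period 6: ULAXGI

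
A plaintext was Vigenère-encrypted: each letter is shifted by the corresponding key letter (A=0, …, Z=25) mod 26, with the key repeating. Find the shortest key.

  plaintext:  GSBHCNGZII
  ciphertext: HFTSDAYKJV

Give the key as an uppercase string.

BNSL

  i= 0: H-G =  1 → B
  i= 1: F-S = 13 → N
  i= 2: T-B = 18 → S
  i= 3: S-H = 11 → L
  i= 4: D-C =  1 → B
  i= 5: A-N = 13 → N
  i= 6: Y-G = 18 → S
  i= 7: K-Z = 11 → L
  i= 8: J-I =  1 → B
  i= 9: V-I = 13 → N
  shifts repeat with period 4: BNSL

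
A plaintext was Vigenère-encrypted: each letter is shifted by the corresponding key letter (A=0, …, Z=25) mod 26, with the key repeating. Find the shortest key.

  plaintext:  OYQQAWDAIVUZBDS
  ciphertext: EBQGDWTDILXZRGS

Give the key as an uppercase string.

  i= 0: E-O = 16 → Q
  i= 1: B-Y =  3 → D
  i= 2: Q-Q =  0 → A
  i= 3: G-Q = 16 → Q
  i= 4: D-A =  3 → D
  i= 5: W-W =  0 → A
  i= 6: T-D = 16 → Q
  i= 7: D-A =  3 → D
  i= 8: I-I =  0 → A
  i= 9: L-V = 16 → Q
  i=10: X-U =  3 → D
  i=11: Z-Z =  0 → A
  i=12: R-B = 16 → Q
  i=13: G-D =  3 → D
  i=14: S-S =  0 → A
  shifts repeat with period 3: QDA

QDA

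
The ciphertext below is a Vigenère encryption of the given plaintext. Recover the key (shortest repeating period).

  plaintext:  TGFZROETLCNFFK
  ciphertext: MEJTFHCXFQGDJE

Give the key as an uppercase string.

  i= 0: M-T = 19 → T
  i= 1: E-G = 24 → Y
  i= 2: J-F =  4 → E
  i= 3: T-Z = 20 → U
  i= 4: F-R = 14 → O
  i= 5: H-O = 19 → T
  i= 6: C-E = 24 → Y
  i= 7: X-T =  4 → E
  i= 8: F-L = 20 → U
  i= 9: Q-C = 14 → O
  i=10: G-N = 19 → T
  i=11: D-F = 24 → Y
  i=12: J-F =  4 → E
  i=13: E-K = 20 → U
  shifts repeat with period 5: TYEUO

TYEUO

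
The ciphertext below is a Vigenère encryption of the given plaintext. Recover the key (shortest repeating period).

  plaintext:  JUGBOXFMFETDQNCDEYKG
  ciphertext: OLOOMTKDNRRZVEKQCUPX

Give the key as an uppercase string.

FRINYW

  i= 0: O-J =  5 → F
  i= 1: L-U = 17 → R
  i= 2: O-G =  8 → I
  i= 3: O-B = 13 → N
  i= 4: M-O = 24 → Y
  i= 5: T-X = 22 → W
  i= 6: K-F =  5 → F
  i= 7: D-M = 17 → R
  i= 8: N-F =  8 → I
  i= 9: R-E = 13 → N
  i=10: R-T = 24 → Y
  i=11: Z-D = 22 → W
  i=12: V-Q =  5 → F
  i=13: E-N = 17 → R
  i=14: K-C =  8 → I
  i=15: Q-D = 13 → N
  i=16: C-E = 24 → Y
  i=17: U-Y = 22 → W
  i=18: P-K =  5 → F
  i=19: X-G = 17 → R
  shifts repeat with period 6: FRINYW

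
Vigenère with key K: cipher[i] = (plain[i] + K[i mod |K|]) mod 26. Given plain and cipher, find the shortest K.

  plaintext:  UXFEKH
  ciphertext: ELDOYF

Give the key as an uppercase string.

  i= 0: E-U = 10 → K
  i= 1: L-X = 14 → O
  i= 2: D-F = 24 → Y
  i= 3: O-E = 10 → K
  i= 4: Y-K = 14 → O
  i= 5: F-H = 24 → Y
  shifts repeat with period 3: KOY

KOY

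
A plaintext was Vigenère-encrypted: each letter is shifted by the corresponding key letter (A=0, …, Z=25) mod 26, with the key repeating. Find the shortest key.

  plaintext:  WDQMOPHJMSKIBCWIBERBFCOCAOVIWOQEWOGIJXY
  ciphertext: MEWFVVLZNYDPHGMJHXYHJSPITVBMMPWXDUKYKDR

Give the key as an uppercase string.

  i= 0: M-W = 16 → Q
  i= 1: E-D =  1 → B
  i= 2: W-Q =  6 → G
  i= 3: F-M = 19 → T
  i= 4: V-O =  7 → H
  i= 5: V-P =  6 → G
  i= 6: L-H =  4 → E
  i= 7: Z-J = 16 → Q
  i= 8: N-M =  1 → B
  i= 9: Y-S =  6 → G
  i=10: D-K = 19 → T
  i=11: P-I =  7 → H
  i=12: H-B =  6 → G
  i=13: G-C =  4 → E
  i=14: M-W = 16 → Q
  i=15: J-I =  1 → B
  i=16: H-B =  6 → G
  i=17: X-E = 19 → T
  i=18: Y-R =  7 → H
  i=19: H-B =  6 → G
  i=20: J-F =  4 → E
  i=21: S-C = 16 → Q
  i=22: P-O =  1 → B
  i=23: I-C =  6 → G
  i=24: T-A = 19 → T
  i=25: V-O =  7 → H
  i=26: B-V =  6 → G
  i=27: M-I =  4 → E
  i=28: M-W = 16 → Q
  i=29: P-O =  1 → B
  i=30: W-Q =  6 → G
  i=31: X-E = 19 → T
  i=32: D-W =  7 → H
  i=33: U-O =  6 → G
  i=34: K-G =  4 → E
  i=35: Y-I = 16 → Q
  i=36: K-J =  1 → B
  i=37: D-X =  6 → G
  i=38: R-Y = 19 → T
  shifts repeat with period 7: QBGTHGE

QBGTHGE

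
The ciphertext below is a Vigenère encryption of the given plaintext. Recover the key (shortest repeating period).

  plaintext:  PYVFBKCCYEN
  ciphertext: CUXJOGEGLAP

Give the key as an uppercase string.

  i= 0: C-P = 13 → N
  i= 1: U-Y = 22 → W
  i= 2: X-V =  2 → C
  i= 3: J-F =  4 → E
  i= 4: O-B = 13 → N
  i= 5: G-K = 22 → W
  i= 6: E-C =  2 → C
  i= 7: G-C =  4 → E
  i= 8: L-Y = 13 → N
  i= 9: A-E = 22 → W
  i=10: P-N =  2 → C
  shifts repeat with period 4: NWCE

NWCE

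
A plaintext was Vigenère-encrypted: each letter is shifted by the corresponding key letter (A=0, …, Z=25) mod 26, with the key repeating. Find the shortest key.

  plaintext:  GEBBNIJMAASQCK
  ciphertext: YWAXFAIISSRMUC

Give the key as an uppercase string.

  i= 0: Y-G = 18 → S
  i= 1: W-E = 18 → S
  i= 2: A-B = 25 → Z
  i= 3: X-B = 22 → W
  i= 4: F-N = 18 → S
  i= 5: A-I = 18 → S
  i= 6: I-J = 25 → Z
  i= 7: I-M = 22 → W
  i= 8: S-A = 18 → S
  i= 9: S-A = 18 → S
  i=10: R-S = 25 → Z
  i=11: M-Q = 22 → W
  i=12: U-C = 18 → S
  i=13: C-K = 18 → S
  shifts repeat with period 4: SSZW

SSZW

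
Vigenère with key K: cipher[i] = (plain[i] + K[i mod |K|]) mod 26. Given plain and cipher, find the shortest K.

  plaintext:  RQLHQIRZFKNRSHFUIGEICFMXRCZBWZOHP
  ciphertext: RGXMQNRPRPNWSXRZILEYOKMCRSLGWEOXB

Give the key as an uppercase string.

AQMFAF

  i= 0: R-R =  0 → A
  i= 1: G-Q = 16 → Q
  i= 2: X-L = 12 → M
  i= 3: M-H =  5 → F
  i= 4: Q-Q =  0 → A
  i= 5: N-I =  5 → F
  i= 6: R-R =  0 → A
  i= 7: P-Z = 16 → Q
  i= 8: R-F = 12 → M
  i= 9: P-K =  5 → F
  i=10: N-N =  0 → A
  i=11: W-R =  5 → F
  i=12: S-S =  0 → A
  i=13: X-H = 16 → Q
  i=14: R-F = 12 → M
  i=15: Z-U =  5 → F
  i=16: I-I =  0 → A
  i=17: L-G =  5 → F
  i=18: E-E =  0 → A
  i=19: Y-I = 16 → Q
  i=20: O-C = 12 → M
  i=21: K-F =  5 → F
  i=22: M-M =  0 → A
  i=23: C-X =  5 → F
  i=24: R-R =  0 → A
  i=25: S-C = 16 → Q
  i=26: L-Z = 12 → M
  i=27: G-B =  5 → F
  i=28: W-W =  0 → A
  i=29: E-Z =  5 → F
  i=30: O-O =  0 → A
  i=31: X-H = 16 → Q
  i=32: B-P = 12 → M
  shifts repeat with period 6: AQMFAF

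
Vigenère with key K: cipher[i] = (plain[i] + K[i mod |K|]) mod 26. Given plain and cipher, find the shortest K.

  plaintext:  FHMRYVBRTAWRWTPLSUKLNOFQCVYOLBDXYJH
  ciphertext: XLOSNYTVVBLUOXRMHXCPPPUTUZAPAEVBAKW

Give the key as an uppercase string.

SECBPD

  i= 0: X-F = 18 → S
  i= 1: L-H =  4 → E
  i= 2: O-M =  2 → C
  i= 3: S-R =  1 → B
  i= 4: N-Y = 15 → P
  i= 5: Y-V =  3 → D
  i= 6: T-B = 18 → S
  i= 7: V-R =  4 → E
  i= 8: V-T =  2 → C
  i= 9: B-A =  1 → B
  i=10: L-W = 15 → P
  i=11: U-R =  3 → D
  i=12: O-W = 18 → S
  i=13: X-T =  4 → E
  i=14: R-P =  2 → C
  i=15: M-L =  1 → B
  i=16: H-S = 15 → P
  i=17: X-U =  3 → D
  i=18: C-K = 18 → S
  i=19: P-L =  4 → E
  i=20: P-N =  2 → C
  i=21: P-O =  1 → B
  i=22: U-F = 15 → P
  i=23: T-Q =  3 → D
  i=24: U-C = 18 → S
  i=25: Z-V =  4 → E
  i=26: A-Y =  2 → C
  i=27: P-O =  1 → B
  i=28: A-L = 15 → P
  i=29: E-B =  3 → D
  i=30: V-D = 18 → S
  i=31: B-X =  4 → E
  i=32: A-Y =  2 → C
  i=33: K-J =  1 → B
  i=34: W-H = 15 → P
  shifts repeat with period 6: SECBPD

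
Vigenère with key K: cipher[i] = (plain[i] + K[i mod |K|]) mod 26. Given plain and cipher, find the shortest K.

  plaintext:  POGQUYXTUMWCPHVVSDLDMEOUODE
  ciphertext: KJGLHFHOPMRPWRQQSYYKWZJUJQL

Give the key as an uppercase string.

  i= 0: K-P = 21 → V
  i= 1: J-O = 21 → V
  i= 2: G-G =  0 → A
  i= 3: L-Q = 21 → V
  i= 4: H-U = 13 → N
  i= 5: F-Y =  7 → H
  i= 6: H-X = 10 → K
  i= 7: O-T = 21 → V
  i= 8: P-U = 21 → V
  i= 9: M-M =  0 → A
  i=10: R-W = 21 → V
  i=11: P-C = 13 → N
  i=12: W-P =  7 → H
  i=13: R-H = 10 → K
  i=14: Q-V = 21 → V
  i=15: Q-V = 21 → V
  i=16: S-S =  0 → A
  i=17: Y-D = 21 → V
  i=18: Y-L = 13 → N
  i=19: K-D =  7 → H
  i=20: W-M = 10 → K
  i=21: Z-E = 21 → V
  i=22: J-O = 21 → V
  i=23: U-U =  0 → A
  i=24: J-O = 21 → V
  i=25: Q-D = 13 → N
  i=26: L-E =  7 → H
  shifts repeat with period 7: VVAVNHK

VVAVNHK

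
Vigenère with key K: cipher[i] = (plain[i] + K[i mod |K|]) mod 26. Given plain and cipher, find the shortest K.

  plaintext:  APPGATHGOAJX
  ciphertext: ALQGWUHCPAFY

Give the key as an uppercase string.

  i= 0: A-A =  0 → A
  i= 1: L-P = 22 → W
  i= 2: Q-P =  1 → B
  i= 3: G-G =  0 → A
  i= 4: W-A = 22 → W
  i= 5: U-T =  1 → B
  i= 6: H-H =  0 → A
  i= 7: C-G = 22 → W
  i= 8: P-O =  1 → B
  i= 9: A-A =  0 → A
  i=10: F-J = 22 → W
  i=11: Y-X =  1 → B
  shifts repeat with period 3: AWB

AWB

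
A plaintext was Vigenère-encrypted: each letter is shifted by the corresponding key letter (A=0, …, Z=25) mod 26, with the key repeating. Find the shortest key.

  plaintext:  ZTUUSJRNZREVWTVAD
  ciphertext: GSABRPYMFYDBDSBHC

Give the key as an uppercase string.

  i= 0: G-Z =  7 → H
  i= 1: S-T = 25 → Z
  i= 2: A-U =  6 → G
  i= 3: B-U =  7 → H
  i= 4: R-S = 25 → Z
  i= 5: P-J =  6 → G
  i= 6: Y-R =  7 → H
  i= 7: M-N = 25 → Z
  i= 8: F-Z =  6 → G
  i= 9: Y-R =  7 → H
  i=10: D-E = 25 → Z
  i=11: B-V =  6 → G
  i=12: D-W =  7 → H
  i=13: S-T = 25 → Z
  i=14: B-V =  6 → G
  i=15: H-A =  7 → H
  i=16: C-D = 25 → Z
  shifts repeat with period 3: HZG

HZG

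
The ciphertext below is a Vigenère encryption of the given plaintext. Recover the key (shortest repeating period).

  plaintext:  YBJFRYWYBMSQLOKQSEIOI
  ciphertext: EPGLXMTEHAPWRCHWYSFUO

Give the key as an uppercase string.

  i= 0: E-Y =  6 → G
  i= 1: P-B = 14 → O
  i= 2: G-J = 23 → X
  i= 3: L-F =  6 → G
  i= 4: X-R =  6 → G
  i= 5: M-Y = 14 → O
  i= 6: T-W = 23 → X
  i= 7: E-Y =  6 → G
  i= 8: H-B =  6 → G
  i= 9: A-M = 14 → O
  i=10: P-S = 23 → X
  i=11: W-Q =  6 → G
  i=12: R-L =  6 → G
  i=13: C-O = 14 → O
  i=14: H-K = 23 → X
  i=15: W-Q =  6 → G
  i=16: Y-S =  6 → G
  i=17: S-E = 14 → O
  i=18: F-I = 23 → X
  i=19: U-O =  6 → G
  i=20: O-I =  6 → G
  shifts repeat with period 4: GOXG

GOXG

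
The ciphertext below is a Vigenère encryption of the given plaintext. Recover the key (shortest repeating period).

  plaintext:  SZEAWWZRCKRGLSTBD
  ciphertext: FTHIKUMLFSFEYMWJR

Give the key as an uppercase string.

  i= 0: F-S = 13 → N
  i= 1: T-Z = 20 → U
  i= 2: H-E =  3 → D
  i= 3: I-A =  8 → I
  i= 4: K-W = 14 → O
  i= 5: U-W = 24 → Y
  i= 6: M-Z = 13 → N
  i= 7: L-R = 20 → U
  i= 8: F-C =  3 → D
  i= 9: S-K =  8 → I
  i=10: F-R = 14 → O
  i=11: E-G = 24 → Y
  i=12: Y-L = 13 → N
  i=13: M-S = 20 → U
  i=14: W-T =  3 → D
  i=15: J-B =  8 → I
  i=16: R-D = 14 → O
  shifts repeat with period 6: NUDIOY

NUDIOY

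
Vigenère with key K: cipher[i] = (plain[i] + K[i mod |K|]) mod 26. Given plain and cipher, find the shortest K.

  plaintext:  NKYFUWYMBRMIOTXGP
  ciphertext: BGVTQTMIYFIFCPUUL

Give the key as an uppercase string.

OWX

  i= 0: B-N = 14 → O
  i= 1: G-K = 22 → W
  i= 2: V-Y = 23 → X
  i= 3: T-F = 14 → O
  i= 4: Q-U = 22 → W
  i= 5: T-W = 23 → X
  i= 6: M-Y = 14 → O
  i= 7: I-M = 22 → W
  i= 8: Y-B = 23 → X
  i= 9: F-R = 14 → O
  i=10: I-M = 22 → W
  i=11: F-I = 23 → X
  i=12: C-O = 14 → O
  i=13: P-T = 22 → W
  i=14: U-X = 23 → X
  i=15: U-G = 14 → O
  i=16: L-P = 22 → W
  shifts repeat with period 3: OWX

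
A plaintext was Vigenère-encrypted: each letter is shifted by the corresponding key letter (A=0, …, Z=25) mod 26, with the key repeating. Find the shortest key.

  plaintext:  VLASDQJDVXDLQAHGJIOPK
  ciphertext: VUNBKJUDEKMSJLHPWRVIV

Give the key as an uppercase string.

  i= 0: V-V =  0 → A
  i= 1: U-L =  9 → J
  i= 2: N-A = 13 → N
  i= 3: B-S =  9 → J
  i= 4: K-D =  7 → H
  i= 5: J-Q = 19 → T
  i= 6: U-J = 11 → L
  i= 7: D-D =  0 → A
  i= 8: E-V =  9 → J
  i= 9: K-X = 13 → N
  i=10: M-D =  9 → J
  i=11: S-L =  7 → H
  i=12: J-Q = 19 → T
  i=13: L-A = 11 → L
  i=14: H-H =  0 → A
  i=15: P-G =  9 → J
  i=16: W-J = 13 → N
  i=17: R-I =  9 → J
  i=18: V-O =  7 → H
  i=19: I-P = 19 → T
  i=20: V-K = 11 → L
  shifts repeat with period 7: AJNJHTL

AJNJHTL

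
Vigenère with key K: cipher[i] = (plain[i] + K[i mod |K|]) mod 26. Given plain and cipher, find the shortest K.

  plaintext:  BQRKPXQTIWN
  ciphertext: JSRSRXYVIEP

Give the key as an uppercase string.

  i= 0: J-B =  8 → I
  i= 1: S-Q =  2 → C
  i= 2: R-R =  0 → A
  i= 3: S-K =  8 → I
  i= 4: R-P =  2 → C
  i= 5: X-X =  0 → A
  i= 6: Y-Q =  8 → I
  i= 7: V-T =  2 → C
  i= 8: I-I =  0 → A
  i= 9: E-W =  8 → I
  i=10: P-N =  2 → C
  shifts repeat with period 3: ICA

ICA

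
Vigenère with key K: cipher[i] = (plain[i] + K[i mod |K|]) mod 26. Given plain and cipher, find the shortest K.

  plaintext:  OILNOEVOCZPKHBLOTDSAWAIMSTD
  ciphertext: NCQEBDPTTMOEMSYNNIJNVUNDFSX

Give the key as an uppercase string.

  i= 0: N-O = 25 → Z
  i= 1: C-I = 20 → U
  i= 2: Q-L =  5 → F
  i= 3: E-N = 17 → R
  i= 4: B-O = 13 → N
  i= 5: D-E = 25 → Z
  i= 6: P-V = 20 → U
  i= 7: T-O =  5 → F
  i= 8: T-C = 17 → R
  i= 9: M-Z = 13 → N
  i=10: O-P = 25 → Z
  i=11: E-K = 20 → U
  i=12: M-H =  5 → F
  i=13: S-B = 17 → R
  i=14: Y-L = 13 → N
  i=15: N-O = 25 → Z
  i=16: N-T = 20 → U
  i=17: I-D =  5 → F
  i=18: J-S = 17 → R
  i=19: N-A = 13 → N
  i=20: V-W = 25 → Z
  i=21: U-A = 20 → U
  i=22: N-I =  5 → F
  i=23: D-M = 17 → R
  i=24: F-S = 13 → N
  i=25: S-T = 25 → Z
  i=26: X-D = 20 → U
  shifts repeat with period 5: ZUFRN

ZUFRN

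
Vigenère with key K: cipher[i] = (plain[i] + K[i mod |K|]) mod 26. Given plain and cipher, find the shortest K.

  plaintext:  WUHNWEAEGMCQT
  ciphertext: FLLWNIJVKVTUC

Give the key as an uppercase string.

  i= 0: F-W =  9 → J
  i= 1: L-U = 17 → R
  i= 2: L-H =  4 → E
  i= 3: W-N =  9 → J
  i= 4: N-W = 17 → R
  i= 5: I-E =  4 → E
  i= 6: J-A =  9 → J
  i= 7: V-E = 17 → R
  i= 8: K-G =  4 → E
  i= 9: V-M =  9 → J
  i=10: T-C = 17 → R
  i=11: U-Q =  4 → E
  i=12: C-T =  9 → J
  shifts repeat with period 3: JRE

JRE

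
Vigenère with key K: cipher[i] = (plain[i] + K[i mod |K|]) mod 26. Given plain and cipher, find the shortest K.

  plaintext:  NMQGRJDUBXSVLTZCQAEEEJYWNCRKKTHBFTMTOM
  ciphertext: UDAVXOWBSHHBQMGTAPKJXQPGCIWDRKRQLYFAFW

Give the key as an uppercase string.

  i= 0: U-N =  7 → H
  i= 1: D-M = 17 → R
  i= 2: A-Q = 10 → K
  i= 3: V-G = 15 → P
  i= 4: X-R =  6 → G
  i= 5: O-J =  5 → F
  i= 6: W-D = 19 → T
  i= 7: B-U =  7 → H
  i= 8: S-B = 17 → R
  i= 9: H-X = 10 → K
  i=10: H-S = 15 → P
  i=11: B-V =  6 → G
  i=12: Q-L =  5 → F
  i=13: M-T = 19 → T
  i=14: G-Z =  7 → H
  i=15: T-C = 17 → R
  i=16: A-Q = 10 → K
  i=17: P-A = 15 → P
  i=18: K-E =  6 → G
  i=19: J-E =  5 → F
  i=20: X-E = 19 → T
  i=21: Q-J =  7 → H
  i=22: P-Y = 17 → R
  i=23: G-W = 10 → K
  i=24: C-N = 15 → P
  i=25: I-C =  6 → G
  i=26: W-R =  5 → F
  i=27: D-K = 19 → T
  i=28: R-K =  7 → H
  i=29: K-T = 17 → R
  i=30: R-H = 10 → K
  i=31: Q-B = 15 → P
  i=32: L-F =  6 → G
  i=33: Y-T =  5 → F
  i=34: F-M = 19 → T
  i=35: A-T =  7 → H
  i=36: F-O = 17 → R
  i=37: W-M = 10 → K
  shifts repeat with period 7: HRKPGFT

HRKPGFT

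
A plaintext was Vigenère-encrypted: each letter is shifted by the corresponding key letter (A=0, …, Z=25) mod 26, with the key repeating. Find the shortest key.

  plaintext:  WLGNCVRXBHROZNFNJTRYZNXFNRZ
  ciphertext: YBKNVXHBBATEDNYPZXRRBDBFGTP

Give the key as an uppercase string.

  i= 0: Y-W =  2 → C
  i= 1: B-L = 16 → Q
  i= 2: K-G =  4 → E
  i= 3: N-N =  0 → A
  i= 4: V-C = 19 → T
  i= 5: X-V =  2 → C
  i= 6: H-R = 16 → Q
  i= 7: B-X =  4 → E
  i= 8: B-B =  0 → A
  i= 9: A-H = 19 → T
  i=10: T-R =  2 → C
  i=11: E-O = 16 → Q
  i=12: D-Z =  4 → E
  i=13: N-N =  0 → A
  i=14: Y-F = 19 → T
  i=15: P-N =  2 → C
  i=16: Z-J = 16 → Q
  i=17: X-T =  4 → E
  i=18: R-R =  0 → A
  i=19: R-Y = 19 → T
  i=20: B-Z =  2 → C
  i=21: D-N = 16 → Q
  i=22: B-X =  4 → E
  i=23: F-F =  0 → A
  i=24: G-N = 19 → T
  i=25: T-R =  2 → C
  i=26: P-Z = 16 → Q
  shifts repeat with period 5: CQEAT

CQEAT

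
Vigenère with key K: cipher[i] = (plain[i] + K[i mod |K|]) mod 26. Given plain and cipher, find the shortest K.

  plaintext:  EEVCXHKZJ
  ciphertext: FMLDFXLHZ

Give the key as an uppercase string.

  i= 0: F-E =  1 → B
  i= 1: M-E =  8 → I
  i= 2: L-V = 16 → Q
  i= 3: D-C =  1 → B
  i= 4: F-X =  8 → I
  i= 5: X-H = 16 → Q
  i= 6: L-K =  1 → B
  i= 7: H-Z =  8 → I
  i= 8: Z-J = 16 → Q
  shifts repeat with period 3: BIQ

BIQ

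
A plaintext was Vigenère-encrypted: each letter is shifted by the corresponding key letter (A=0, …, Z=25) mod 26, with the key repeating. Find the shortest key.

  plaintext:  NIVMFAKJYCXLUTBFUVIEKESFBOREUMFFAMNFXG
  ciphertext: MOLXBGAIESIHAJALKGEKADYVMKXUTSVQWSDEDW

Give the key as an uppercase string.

ZGQLWGQ

  i= 0: M-N = 25 → Z
  i= 1: O-I =  6 → G
  i= 2: L-V = 16 → Q
  i= 3: X-M = 11 → L
  i= 4: B-F = 22 → W
  i= 5: G-A =  6 → G
  i= 6: A-K = 16 → Q
  i= 7: I-J = 25 → Z
  i= 8: E-Y =  6 → G
  i= 9: S-C = 16 → Q
  i=10: I-X = 11 → L
  i=11: H-L = 22 → W
  i=12: A-U =  6 → G
  i=13: J-T = 16 → Q
  i=14: A-B = 25 → Z
  i=15: L-F =  6 → G
  i=16: K-U = 16 → Q
  i=17: G-V = 11 → L
  i=18: E-I = 22 → W
  i=19: K-E =  6 → G
  i=20: A-K = 16 → Q
  i=21: D-E = 25 → Z
  i=22: Y-S =  6 → G
  i=23: V-F = 16 → Q
  i=24: M-B = 11 → L
  i=25: K-O = 22 → W
  i=26: X-R =  6 → G
  i=27: U-E = 16 → Q
  i=28: T-U = 25 → Z
  i=29: S-M =  6 → G
  i=30: V-F = 16 → Q
  i=31: Q-F = 11 → L
  i=32: W-A = 22 → W
  i=33: S-M =  6 → G
  i=34: D-N = 16 → Q
  i=35: E-F = 25 → Z
  i=36: D-X =  6 → G
  i=37: W-G = 16 → Q
  shifts repeat with period 7: ZGQLWGQ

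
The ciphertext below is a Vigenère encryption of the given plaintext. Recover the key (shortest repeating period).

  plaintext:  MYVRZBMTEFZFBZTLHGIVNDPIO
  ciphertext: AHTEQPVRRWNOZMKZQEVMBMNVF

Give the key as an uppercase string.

  i= 0: A-M = 14 → O
  i= 1: H-Y =  9 → J
  i= 2: T-V = 24 → Y
  i= 3: E-R = 13 → N
  i= 4: Q-Z = 17 → R
  i= 5: P-B = 14 → O
  i= 6: V-M =  9 → J
  i= 7: R-T = 24 → Y
  i= 8: R-E = 13 → N
  i= 9: W-F = 17 → R
  i=10: N-Z = 14 → O
  i=11: O-F =  9 → J
  i=12: Z-B = 24 → Y
  i=13: M-Z = 13 → N
  i=14: K-T = 17 → R
  i=15: Z-L = 14 → O
  i=16: Q-H =  9 → J
  i=17: E-G = 24 → Y
  i=18: V-I = 13 → N
  i=19: M-V = 17 → R
  i=20: B-N = 14 → O
  i=21: M-D =  9 → J
  i=22: N-P = 24 → Y
  i=23: V-I = 13 → N
  i=24: F-O = 17 → R
  shifts repeat with period 5: OJYNR

OJYNR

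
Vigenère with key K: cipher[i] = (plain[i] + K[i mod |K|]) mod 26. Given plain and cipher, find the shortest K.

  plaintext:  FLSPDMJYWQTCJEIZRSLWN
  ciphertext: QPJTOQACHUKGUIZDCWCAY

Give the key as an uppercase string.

LERE

  i= 0: Q-F = 11 → L
  i= 1: P-L =  4 → E
  i= 2: J-S = 17 → R
  i= 3: T-P =  4 → E
  i= 4: O-D = 11 → L
  i= 5: Q-M =  4 → E
  i= 6: A-J = 17 → R
  i= 7: C-Y =  4 → E
  i= 8: H-W = 11 → L
  i= 9: U-Q =  4 → E
  i=10: K-T = 17 → R
  i=11: G-C =  4 → E
  i=12: U-J = 11 → L
  i=13: I-E =  4 → E
  i=14: Z-I = 17 → R
  i=15: D-Z =  4 → E
  i=16: C-R = 11 → L
  i=17: W-S =  4 → E
  i=18: C-L = 17 → R
  i=19: A-W =  4 → E
  i=20: Y-N = 11 → L
  shifts repeat with period 4: LERE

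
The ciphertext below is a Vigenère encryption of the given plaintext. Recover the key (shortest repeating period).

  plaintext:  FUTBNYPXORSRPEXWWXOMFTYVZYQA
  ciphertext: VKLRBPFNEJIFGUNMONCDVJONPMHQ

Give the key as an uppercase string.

  i= 0: V-F = 16 → Q
  i= 1: K-U = 16 → Q
  i= 2: L-T = 18 → S
  i= 3: R-B = 16 → Q
  i= 4: B-N = 14 → O
  i= 5: P-Y = 17 → R
  i= 6: F-P = 16 → Q
  i= 7: N-X = 16 → Q
  i= 8: E-O = 16 → Q
  i= 9: J-R = 18 → S
  i=10: I-S = 16 → Q
  i=11: F-R = 14 → O
  i=12: G-P = 17 → R
  i=13: U-E = 16 → Q
  i=14: N-X = 16 → Q
  i=15: M-W = 16 → Q
  i=16: O-W = 18 → S
  i=17: N-X = 16 → Q
  i=18: C-O = 14 → O
  i=19: D-M = 17 → R
  i=20: V-F = 16 → Q
  i=21: J-T = 16 → Q
  i=22: O-Y = 16 → Q
  i=23: N-V = 18 → S
  i=24: P-Z = 16 → Q
  i=25: M-Y = 14 → O
  i=26: H-Q = 17 → R
  i=27: Q-A = 16 → Q
  shifts repeat with period 7: QQSQORQ

QQSQORQ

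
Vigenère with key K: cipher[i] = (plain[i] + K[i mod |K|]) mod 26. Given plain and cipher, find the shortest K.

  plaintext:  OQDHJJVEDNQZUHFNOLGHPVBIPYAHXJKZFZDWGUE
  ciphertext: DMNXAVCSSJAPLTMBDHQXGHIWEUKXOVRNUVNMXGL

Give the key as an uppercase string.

PWKQRMHO

  i= 0: D-O = 15 → P
  i= 1: M-Q = 22 → W
  i= 2: N-D = 10 → K
  i= 3: X-H = 16 → Q
  i= 4: A-J = 17 → R
  i= 5: V-J = 12 → M
  i= 6: C-V =  7 → H
  i= 7: S-E = 14 → O
  i= 8: S-D = 15 → P
  i= 9: J-N = 22 → W
  i=10: A-Q = 10 → K
  i=11: P-Z = 16 → Q
  i=12: L-U = 17 → R
  i=13: T-H = 12 → M
  i=14: M-F =  7 → H
  i=15: B-N = 14 → O
  i=16: D-O = 15 → P
  i=17: H-L = 22 → W
  i=18: Q-G = 10 → K
  i=19: X-H = 16 → Q
  i=20: G-P = 17 → R
  i=21: H-V = 12 → M
  i=22: I-B =  7 → H
  i=23: W-I = 14 → O
  i=24: E-P = 15 → P
  i=25: U-Y = 22 → W
  i=26: K-A = 10 → K
  i=27: X-H = 16 → Q
  i=28: O-X = 17 → R
  i=29: V-J = 12 → M
  i=30: R-K =  7 → H
  i=31: N-Z = 14 → O
  i=32: U-F = 15 → P
  i=33: V-Z = 22 → W
  i=34: N-D = 10 → K
  i=35: M-W = 16 → Q
  i=36: X-G = 17 → R
  i=37: G-U = 12 → M
  i=38: L-E =  7 → H
  shifts repeat with period 8: PWKQRMHO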